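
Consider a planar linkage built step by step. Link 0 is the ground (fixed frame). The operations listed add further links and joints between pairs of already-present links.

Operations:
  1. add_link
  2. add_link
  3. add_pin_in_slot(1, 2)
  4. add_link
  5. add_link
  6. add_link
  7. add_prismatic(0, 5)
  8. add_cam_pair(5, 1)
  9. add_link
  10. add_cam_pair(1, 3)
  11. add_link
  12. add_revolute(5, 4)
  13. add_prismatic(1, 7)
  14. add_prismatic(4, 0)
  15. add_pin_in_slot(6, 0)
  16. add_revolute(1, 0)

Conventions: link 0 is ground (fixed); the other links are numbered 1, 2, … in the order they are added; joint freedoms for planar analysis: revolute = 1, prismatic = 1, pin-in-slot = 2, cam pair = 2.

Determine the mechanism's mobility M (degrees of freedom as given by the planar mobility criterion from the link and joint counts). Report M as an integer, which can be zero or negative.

link 0 = ground. State L|J1|J2 = 1|0|0
+link1  2|0|0
+link2  3|0|0
PS(1,2) f=2→J2  3|0|1
+link3  4|0|1
+link4  5|0|1
+link5  6|0|1
P(0,5) f=1→J1  6|1|1
C(5,1) f=2→J2  6|1|2
+link6  7|1|2
C(1,3) f=2→J2  7|1|3
+link7  8|1|3
R(5,4) f=1→J1  8|2|3
P(1,7) f=1→J1  8|3|3
P(4,0) f=1→J1  8|4|3
PS(6,0) f=2→J2  8|4|4
R(1,0) f=1→J1  8|5|4
M = 3(8−1)−2·5−4 = 21−10−4 = 7

M = 7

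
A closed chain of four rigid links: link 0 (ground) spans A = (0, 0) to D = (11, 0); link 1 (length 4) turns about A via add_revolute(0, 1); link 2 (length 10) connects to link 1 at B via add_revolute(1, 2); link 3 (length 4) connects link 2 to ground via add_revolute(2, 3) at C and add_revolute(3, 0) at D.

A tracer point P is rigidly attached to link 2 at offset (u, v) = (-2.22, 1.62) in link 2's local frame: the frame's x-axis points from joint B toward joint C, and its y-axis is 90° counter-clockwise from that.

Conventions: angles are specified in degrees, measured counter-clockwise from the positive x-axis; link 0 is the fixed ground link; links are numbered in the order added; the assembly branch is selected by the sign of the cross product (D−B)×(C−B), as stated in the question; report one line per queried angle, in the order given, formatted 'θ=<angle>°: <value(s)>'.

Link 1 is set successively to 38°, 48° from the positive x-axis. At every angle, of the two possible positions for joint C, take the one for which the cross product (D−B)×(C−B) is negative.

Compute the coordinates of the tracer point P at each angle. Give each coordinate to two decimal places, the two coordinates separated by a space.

A=(0,0), D=(11.00,0)
θ=38°: B = A + 4.00·(cos38°, sin38°) = (3.1520, 2.4626)
θ=38°: |BD| = 8.2253
θ=38°: circle(B,10.00) ∩ circle(D,4.00): a=9.2189, h=3.8746
θ=38°:   candidates: C₊=(13.1081,3.3994) cross=31.870; C₋=(10.7879,-3.9944) cross=-31.870
θ=38°:   branch - wants cross < 0 → take C=(10.7879,-3.9944) (cross=-31.870)
θ=38°: ex = (C−B)/|BC| = (0.7636,-0.6457); ey = (0.6457,0.7636)
θ=38°: P = B + -2.22·ex + 1.62·ey = (2.5029,5.1331)
θ=48°: B = A + 4.00·(cos48°, sin48°) = (2.6765, 2.9726)
θ=48°: |BD| = 8.8384
θ=48°: circle(B,10.00) ∩ circle(D,4.00): a=9.1712, h=3.9861
θ=48°:   candidates: C₊=(12.6541,3.6420) cross=35.231; C₋=(9.9728,-3.8659) cross=-35.231
θ=48°:   branch - wants cross < 0 → take C=(9.9728,-3.8659) (cross=-35.231)
θ=48°: ex = (C−B)/|BC| = (0.7296,-0.6838); ey = (0.6838,0.7296)
θ=48°: P = B + -2.22·ex + 1.62·ey = (2.1646,5.6727)

θ=38°: 2.50 5.13
θ=48°: 2.16 5.67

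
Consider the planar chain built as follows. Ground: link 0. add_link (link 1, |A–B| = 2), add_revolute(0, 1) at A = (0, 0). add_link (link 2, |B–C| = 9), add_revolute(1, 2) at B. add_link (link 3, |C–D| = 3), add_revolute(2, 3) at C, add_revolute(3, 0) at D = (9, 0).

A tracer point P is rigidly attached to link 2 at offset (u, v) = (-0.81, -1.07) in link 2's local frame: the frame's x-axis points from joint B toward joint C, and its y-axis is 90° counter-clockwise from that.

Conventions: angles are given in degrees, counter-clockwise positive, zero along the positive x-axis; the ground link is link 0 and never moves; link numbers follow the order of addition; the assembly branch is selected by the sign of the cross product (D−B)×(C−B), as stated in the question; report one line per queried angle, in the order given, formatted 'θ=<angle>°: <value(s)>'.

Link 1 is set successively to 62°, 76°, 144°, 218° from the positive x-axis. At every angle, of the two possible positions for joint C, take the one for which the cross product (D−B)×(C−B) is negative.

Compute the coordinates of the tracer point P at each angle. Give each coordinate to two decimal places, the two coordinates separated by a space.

A=(0,0), D=(9.00,0)
θ=62°: B = A + 2.00·(cos62°, sin62°) = (0.9389, 1.7659)
θ=62°: |BD| = 8.2522
θ=62°: circle(B,9.00) ∩ circle(D,3.00): a=8.4886, h=2.9907
θ=62°:   candidates: C₊=(9.8709,2.8708) cross=24.680; C₋=(8.5909,-2.9720) cross=-24.680
θ=62°:   branch - wants cross < 0 → take C=(8.5909,-2.9720) (cross=-24.680)
θ=62°: ex = (C−B)/|BC| = (0.8502,-0.5264); ey = (0.5264,0.8502)
θ=62°: P = B + -0.81·ex + -1.07·ey = (-0.3130,1.2826)
θ=76°: B = A + 2.00·(cos76°, sin76°) = (0.4838, 1.9406)
θ=76°: |BD| = 8.7345
θ=76°: circle(B,9.00) ∩ circle(D,3.00): a=8.4888, h=2.9899
θ=76°:   candidates: C₊=(9.4248,2.9698) cross=26.115; C₋=(8.0962,-2.8606) cross=-26.115
θ=76°:   branch - wants cross < 0 → take C=(8.0962,-2.8606) (cross=-26.115)
θ=76°: ex = (C−B)/|BC| = (0.8458,-0.5335); ey = (0.5335,0.8458)
θ=76°: P = B + -0.81·ex + -1.07·ey = (-0.7721,1.4677)
θ=144°: B = A + 2.00·(cos144°, sin144°) = (-1.6180, 1.1756)
θ=144°: |BD| = 10.6829
θ=144°: circle(B,9.00) ∩ circle(D,3.00): a=8.7113, h=2.2612
θ=144°:   candidates: C₊=(7.2892,2.4644) cross=24.156; C₋=(6.7916,-2.0305) cross=-24.156
θ=144°:   branch - wants cross < 0 → take C=(6.7916,-2.0305) (cross=-24.156)
θ=144°: ex = (C−B)/|BC| = (0.9344,-0.3562); ey = (0.3562,0.9344)
θ=144°: P = B + -0.81·ex + -1.07·ey = (-2.7561,0.4643)
θ=218°: B = A + 2.00·(cos218°, sin218°) = (-1.5760, -1.2313)
θ=218°: |BD| = 10.6475
θ=218°: circle(B,9.00) ∩ circle(D,3.00): a=8.7048, h=2.2861
θ=218°:   candidates: C₊=(6.8060,2.0461) cross=24.341; C₋=(7.3348,-2.4954) cross=-24.341
θ=218°:   branch - wants cross < 0 → take C=(7.3348,-2.4954) (cross=-24.341)
θ=218°: ex = (C−B)/|BC| = (0.9901,-0.1405); ey = (0.1405,0.9901)
θ=218°: P = B + -0.81·ex + -1.07·ey = (-2.5283,-2.1770)

θ=62°: -0.31 1.28
θ=76°: -0.77 1.47
θ=144°: -2.76 0.46
θ=218°: -2.53 -2.18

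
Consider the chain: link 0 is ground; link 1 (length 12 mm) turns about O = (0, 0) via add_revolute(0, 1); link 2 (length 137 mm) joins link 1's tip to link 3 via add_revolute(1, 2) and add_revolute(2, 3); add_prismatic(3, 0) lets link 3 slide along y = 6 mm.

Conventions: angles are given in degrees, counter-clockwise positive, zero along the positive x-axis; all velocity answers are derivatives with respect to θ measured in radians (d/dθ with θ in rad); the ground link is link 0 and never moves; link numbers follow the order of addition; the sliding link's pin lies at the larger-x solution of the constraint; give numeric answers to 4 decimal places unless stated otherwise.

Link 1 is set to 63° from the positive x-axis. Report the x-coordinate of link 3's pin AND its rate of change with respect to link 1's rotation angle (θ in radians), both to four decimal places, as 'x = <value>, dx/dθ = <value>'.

geometry: r = 12 mm, L = 137 mm, e = 6 mm
crank pin P = (r cos θ, r sin θ) = (5.447886, 10.692078)
h = r sin θ − e = 10.692078 − 6 = 4.692078
x = r cos θ + √(L² − h²) = 5.447886 + 136.919628 = 142.367514
dx/dθ = −r sin θ − h·r cos θ/√(L² − h²) (θ in radians; h = 4.692078) = -10.878771

x = 142.3675, dx/dθ = -10.8788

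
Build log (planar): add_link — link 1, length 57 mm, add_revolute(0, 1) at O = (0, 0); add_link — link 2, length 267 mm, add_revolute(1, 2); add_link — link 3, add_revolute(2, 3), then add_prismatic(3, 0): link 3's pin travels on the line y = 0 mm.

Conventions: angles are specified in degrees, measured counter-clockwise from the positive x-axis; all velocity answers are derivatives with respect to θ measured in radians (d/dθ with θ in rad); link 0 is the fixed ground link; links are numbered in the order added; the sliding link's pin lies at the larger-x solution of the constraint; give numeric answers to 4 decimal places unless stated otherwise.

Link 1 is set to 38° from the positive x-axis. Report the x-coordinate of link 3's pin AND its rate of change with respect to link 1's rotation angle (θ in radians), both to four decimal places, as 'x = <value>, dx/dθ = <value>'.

geometry: r = 57 mm, L = 267 mm, e = 0 mm
crank pin P = (r cos θ, r sin θ) = (44.916613, 35.092704)
h = r sin θ − e = 35.092704 − 0 = 35.092704
x = r cos θ + √(L² − h²) = 44.916613 + 264.683778 = 309.600391
dx/dθ = −r sin θ − h·r cos θ/√(L² − h²) (θ in radians; h = 35.092704) = -41.047906

x = 309.6004, dx/dθ = -41.0479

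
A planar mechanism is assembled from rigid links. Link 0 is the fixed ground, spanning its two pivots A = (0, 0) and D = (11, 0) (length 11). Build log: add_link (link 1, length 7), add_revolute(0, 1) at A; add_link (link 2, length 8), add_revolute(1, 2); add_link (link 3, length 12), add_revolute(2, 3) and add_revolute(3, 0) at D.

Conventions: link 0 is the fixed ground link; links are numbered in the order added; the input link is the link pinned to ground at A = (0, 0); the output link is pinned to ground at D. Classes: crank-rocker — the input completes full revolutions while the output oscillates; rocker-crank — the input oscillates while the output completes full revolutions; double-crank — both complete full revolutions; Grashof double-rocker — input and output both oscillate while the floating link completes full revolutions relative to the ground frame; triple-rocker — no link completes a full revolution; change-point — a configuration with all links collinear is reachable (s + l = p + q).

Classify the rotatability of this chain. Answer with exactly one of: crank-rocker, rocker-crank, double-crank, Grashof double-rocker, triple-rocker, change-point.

lengths: ground=11, input=7, coupler=8, output=12
sorted: s=7 (shortest), l=12 (longest), p+q=19
s + l = 19 vs p + q = 19
s + l = p + q → change-point (collinear configuration reachable)

change-point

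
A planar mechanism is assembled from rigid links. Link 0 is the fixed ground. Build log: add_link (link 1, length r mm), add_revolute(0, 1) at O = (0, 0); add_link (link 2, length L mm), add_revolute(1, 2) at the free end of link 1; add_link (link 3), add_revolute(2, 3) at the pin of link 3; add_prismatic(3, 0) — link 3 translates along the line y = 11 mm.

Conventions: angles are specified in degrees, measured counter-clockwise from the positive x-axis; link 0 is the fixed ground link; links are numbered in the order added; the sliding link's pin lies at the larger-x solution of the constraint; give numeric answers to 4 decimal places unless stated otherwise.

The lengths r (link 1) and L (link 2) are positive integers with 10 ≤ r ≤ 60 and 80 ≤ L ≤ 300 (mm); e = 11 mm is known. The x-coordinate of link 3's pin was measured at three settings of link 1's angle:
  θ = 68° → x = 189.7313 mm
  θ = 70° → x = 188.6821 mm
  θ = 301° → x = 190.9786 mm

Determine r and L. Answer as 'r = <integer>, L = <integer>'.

constraint per measurement: (x − r cos θ)² + (r sin θ − e)² = L²
subtracting the θ₁ and θ₂ equations cancels the r² and L² terms:
r = (x₁² − x₂²) / (2[(x₁cos θ₁ + e sin θ₁) − (x₂cos θ₂ + e sin θ₂)]) = 30.9991 → r = 31
L² = (x₁ − r cos θ₁)² + (r sin θ₁ − e)² = 32041.0019 → L = 179.0000 → L = 179
check at θ₃=301°: x = 190.9786 (printed 190.9786) ✓

r = 31, L = 179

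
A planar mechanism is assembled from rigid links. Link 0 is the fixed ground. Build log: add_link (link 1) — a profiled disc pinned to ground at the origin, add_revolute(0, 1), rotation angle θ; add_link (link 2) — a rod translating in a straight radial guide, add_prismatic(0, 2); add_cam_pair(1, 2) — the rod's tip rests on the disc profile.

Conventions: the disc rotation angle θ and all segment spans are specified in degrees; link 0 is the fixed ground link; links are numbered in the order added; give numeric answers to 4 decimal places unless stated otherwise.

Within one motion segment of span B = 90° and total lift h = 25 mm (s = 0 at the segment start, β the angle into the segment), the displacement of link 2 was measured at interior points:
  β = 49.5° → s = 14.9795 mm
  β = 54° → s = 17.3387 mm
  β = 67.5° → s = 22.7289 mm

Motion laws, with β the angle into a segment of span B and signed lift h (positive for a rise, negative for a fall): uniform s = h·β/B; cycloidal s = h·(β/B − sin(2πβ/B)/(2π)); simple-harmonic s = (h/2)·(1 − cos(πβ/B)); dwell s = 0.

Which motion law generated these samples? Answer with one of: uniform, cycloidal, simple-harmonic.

candidates at β/B = r: uniform s = h·r (linear in β); cycloidal s = h·(r − sin(2πr)/(2π)); simple-harmonic s = (h/2)(1 − cos(πr))
β=49.5°: printed 14.9795 | uniform 13.7500, cycloidal 14.9795, simple-harmonic 14.4554
β=54°: printed 17.3387 | uniform 15.0000, cycloidal 17.3387, simple-harmonic 16.3627
β=67.5°: printed 22.7289 | uniform 18.7500, cycloidal 22.7289, simple-harmonic 21.3388
only one law matches every sample → cycloidal

cycloidal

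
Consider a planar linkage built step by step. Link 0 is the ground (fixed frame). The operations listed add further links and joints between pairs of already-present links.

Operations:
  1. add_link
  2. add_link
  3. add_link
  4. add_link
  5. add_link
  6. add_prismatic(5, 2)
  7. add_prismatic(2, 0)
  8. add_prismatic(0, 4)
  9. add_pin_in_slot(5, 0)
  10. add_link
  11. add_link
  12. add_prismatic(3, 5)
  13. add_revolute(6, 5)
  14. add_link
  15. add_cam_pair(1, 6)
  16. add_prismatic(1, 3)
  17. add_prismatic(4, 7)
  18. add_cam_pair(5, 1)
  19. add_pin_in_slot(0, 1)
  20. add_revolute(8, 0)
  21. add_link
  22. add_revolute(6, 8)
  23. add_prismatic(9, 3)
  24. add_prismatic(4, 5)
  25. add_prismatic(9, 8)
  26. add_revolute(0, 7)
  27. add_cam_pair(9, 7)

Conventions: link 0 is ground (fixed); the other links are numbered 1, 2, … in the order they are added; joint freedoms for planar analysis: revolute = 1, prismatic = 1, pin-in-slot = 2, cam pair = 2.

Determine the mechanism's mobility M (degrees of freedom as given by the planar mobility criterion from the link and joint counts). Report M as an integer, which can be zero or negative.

(L,J1,J2)=(1,0,0); link0 fixed
link1: (2,0,0)
link2: (3,0,0)
link3: (4,0,0)
link4: (5,0,0)
link5: (6,0,0)
P 5-2 [J1]: (6,1,0)
P 2-0 [J1]: (6,2,0)
P 0-4 [J1]: (6,3,0)
PS 5-0 [J2]: (6,3,1)
link6: (7,3,1)
link7: (8,3,1)
P 3-5 [J1]: (8,4,1)
R 6-5 [J1]: (8,5,1)
link8: (9,5,1)
C 1-6 [J2]: (9,5,2)
P 1-3 [J1]: (9,6,2)
P 4-7 [J1]: (9,7,2)
C 5-1 [J2]: (9,7,3)
PS 0-1 [J2]: (9,7,4)
R 8-0 [J1]: (9,8,4)
link9: (10,8,4)
R 6-8 [J1]: (10,9,4)
P 9-3 [J1]: (10,10,4)
P 4-5 [J1]: (10,11,4)
P 9-8 [J1]: (10,12,4)
R 0-7 [J1]: (10,13,4)
C 9-7 [J2]: (10,13,5)
Grübler: 3·9 − 2·13 − 5 = -4

M = -4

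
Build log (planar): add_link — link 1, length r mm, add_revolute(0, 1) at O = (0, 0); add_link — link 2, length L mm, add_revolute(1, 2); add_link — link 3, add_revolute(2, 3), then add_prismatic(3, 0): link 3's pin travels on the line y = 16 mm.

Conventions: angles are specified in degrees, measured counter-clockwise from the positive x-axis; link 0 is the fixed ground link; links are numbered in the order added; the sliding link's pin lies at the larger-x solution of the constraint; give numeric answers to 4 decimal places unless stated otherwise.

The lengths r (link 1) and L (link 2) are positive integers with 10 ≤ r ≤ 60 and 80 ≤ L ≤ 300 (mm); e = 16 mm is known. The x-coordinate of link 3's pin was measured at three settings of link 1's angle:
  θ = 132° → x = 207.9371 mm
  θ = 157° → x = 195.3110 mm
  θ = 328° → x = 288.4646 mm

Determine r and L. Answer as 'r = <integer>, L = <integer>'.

constraint per measurement: (x − r cos θ)² + (r sin θ − e)² = L²
subtracting the θ₁ and θ₂ equations cancels the r² and L² terms:
r = (x₁² − x₂²) / (2[(x₁cos θ₁ + e sin θ₁) − (x₂cos θ₂ + e sin θ₂)]) = 54.9996 → r = 55
L² = (x₁ − r cos θ₁)² + (r sin θ₁ − e)² = 60515.9812 → L = 246.0000 → L = 246
check at θ₃=328°: x = 288.4646 (printed 288.4646) ✓

r = 55, L = 246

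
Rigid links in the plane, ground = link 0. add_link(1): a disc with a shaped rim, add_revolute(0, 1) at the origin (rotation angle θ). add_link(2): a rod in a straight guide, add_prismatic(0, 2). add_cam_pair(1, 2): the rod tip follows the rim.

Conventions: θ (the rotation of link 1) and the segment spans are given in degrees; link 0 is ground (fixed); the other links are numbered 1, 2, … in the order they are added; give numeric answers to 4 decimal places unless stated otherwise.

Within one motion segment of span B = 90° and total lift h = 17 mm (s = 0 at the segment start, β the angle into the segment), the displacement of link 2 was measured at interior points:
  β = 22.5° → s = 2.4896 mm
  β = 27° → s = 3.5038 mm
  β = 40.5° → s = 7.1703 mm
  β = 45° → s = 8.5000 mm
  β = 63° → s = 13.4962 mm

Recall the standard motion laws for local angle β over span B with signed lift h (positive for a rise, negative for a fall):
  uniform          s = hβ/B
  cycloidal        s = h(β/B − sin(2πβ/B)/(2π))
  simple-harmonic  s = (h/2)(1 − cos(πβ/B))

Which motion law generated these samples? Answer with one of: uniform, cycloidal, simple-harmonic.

candidates at β/B = r: uniform s = h·r (linear in β); cycloidal s = h·(r − sin(2πr)/(2π)); simple-harmonic s = (h/2)(1 − cos(πr))
β=22.5°: printed 2.4896 | uniform 4.2500, cycloidal 1.5444, simple-harmonic 2.4896
β=27°: printed 3.5038 | uniform 5.1000, cycloidal 2.5268, simple-harmonic 3.5038
β=40.5°: printed 7.1703 | uniform 7.6500, cycloidal 6.8139, simple-harmonic 7.1703
β=45°: printed 8.5000 | uniform 8.5000, cycloidal 8.5000, simple-harmonic 8.5000
β=63°: printed 13.4962 | uniform 11.9000, cycloidal 14.4732, simple-harmonic 13.4962
only one law matches every sample → simple-harmonic

simple-harmonic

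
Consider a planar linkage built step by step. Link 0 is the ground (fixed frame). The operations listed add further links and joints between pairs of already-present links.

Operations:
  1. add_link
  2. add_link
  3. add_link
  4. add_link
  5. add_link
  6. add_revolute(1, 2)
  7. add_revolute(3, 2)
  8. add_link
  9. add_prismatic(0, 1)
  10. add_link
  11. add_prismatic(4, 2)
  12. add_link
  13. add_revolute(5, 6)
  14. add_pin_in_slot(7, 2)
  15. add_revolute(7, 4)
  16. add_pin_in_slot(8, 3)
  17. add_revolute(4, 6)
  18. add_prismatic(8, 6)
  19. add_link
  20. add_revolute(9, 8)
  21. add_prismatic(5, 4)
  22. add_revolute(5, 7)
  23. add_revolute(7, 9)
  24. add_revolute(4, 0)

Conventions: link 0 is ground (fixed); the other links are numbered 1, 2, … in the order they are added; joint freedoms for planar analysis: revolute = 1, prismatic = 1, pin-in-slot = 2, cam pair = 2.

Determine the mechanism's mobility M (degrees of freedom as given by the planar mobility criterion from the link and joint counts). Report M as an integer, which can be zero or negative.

L=1 J1=0 J2=0
add link → L=2 J1=0 J2=0
add link → L=3 J1=0 J2=0
add link → L=4 J1=0 J2=0
add link → L=5 J1=0 J2=0
add link → L=6 J1=0 J2=0
R@1,2 dof=1 J1 → L=6 J1=1 J2=0
R@3,2 dof=1 J1 → L=6 J1=2 J2=0
add link → L=7 J1=2 J2=0
P@0,1 dof=1 J1 → L=7 J1=3 J2=0
add link → L=8 J1=3 J2=0
P@4,2 dof=1 J1 → L=8 J1=4 J2=0
add link → L=9 J1=4 J2=0
R@5,6 dof=1 J1 → L=9 J1=5 J2=0
PS@7,2 dof=2 J2 → L=9 J1=5 J2=1
R@7,4 dof=1 J1 → L=9 J1=6 J2=1
PS@8,3 dof=2 J2 → L=9 J1=6 J2=2
R@4,6 dof=1 J1 → L=9 J1=7 J2=2
P@8,6 dof=1 J1 → L=9 J1=8 J2=2
add link → L=10 J1=8 J2=2
R@9,8 dof=1 J1 → L=10 J1=9 J2=2
P@5,4 dof=1 J1 → L=10 J1=10 J2=2
R@5,7 dof=1 J1 → L=10 J1=11 J2=2
R@7,9 dof=1 J1 → L=10 J1=12 J2=2
R@4,0 dof=1 J1 → L=10 J1=13 J2=2
M=3(L−1)−2J1−J2=3·9−2·13−2=-1

M = -1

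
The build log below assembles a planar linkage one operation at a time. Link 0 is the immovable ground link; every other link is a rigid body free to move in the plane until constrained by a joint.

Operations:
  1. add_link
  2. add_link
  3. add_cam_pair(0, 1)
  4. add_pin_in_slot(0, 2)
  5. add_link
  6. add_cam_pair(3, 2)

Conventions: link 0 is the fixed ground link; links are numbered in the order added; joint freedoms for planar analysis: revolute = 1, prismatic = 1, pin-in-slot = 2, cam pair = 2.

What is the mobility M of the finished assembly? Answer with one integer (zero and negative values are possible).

ground; <1,0,0>
#1 <2,0,0>
#2 <3,0,0>
C:0↔1 J2 <3,0,1>
PS:0↔2 J2 <3,0,2>
#3 <4,0,2>
C:3↔2 J2 <4,0,3>
3×3 − 2×0 − 1×3 = 6

M = 6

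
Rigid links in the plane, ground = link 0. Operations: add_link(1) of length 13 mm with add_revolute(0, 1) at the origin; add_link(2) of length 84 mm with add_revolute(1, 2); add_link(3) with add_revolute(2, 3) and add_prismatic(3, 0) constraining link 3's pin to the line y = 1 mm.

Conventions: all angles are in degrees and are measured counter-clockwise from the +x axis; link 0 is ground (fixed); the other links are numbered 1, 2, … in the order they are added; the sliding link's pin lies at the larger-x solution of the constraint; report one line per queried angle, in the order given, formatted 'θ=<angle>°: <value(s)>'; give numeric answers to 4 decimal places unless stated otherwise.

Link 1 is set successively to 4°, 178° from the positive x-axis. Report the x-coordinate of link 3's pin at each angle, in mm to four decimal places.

geometry: r = 13 mm, L = 84 mm, e = 1 mm
θ=4°: crank pin P = (r cos θ, r sin θ) = (12.968333, 0.906834)
θ=4°: h = r sin θ − e = 0.906834 − 1 = -0.093166
θ=4°: x = r cos θ + √(L² − h²) = 12.968333 + 83.999948 = 96.968281
θ=178°: crank pin P = (r cos θ, r sin θ) = (-12.992081, 0.453693)
θ=178°: h = r sin θ − e = 0.453693 − 1 = -0.546307
θ=178°: x = r cos θ + √(L² − h²) = -12.992081 + 83.998223 = 71.006143

θ=4°: 96.9683
θ=178°: 71.0061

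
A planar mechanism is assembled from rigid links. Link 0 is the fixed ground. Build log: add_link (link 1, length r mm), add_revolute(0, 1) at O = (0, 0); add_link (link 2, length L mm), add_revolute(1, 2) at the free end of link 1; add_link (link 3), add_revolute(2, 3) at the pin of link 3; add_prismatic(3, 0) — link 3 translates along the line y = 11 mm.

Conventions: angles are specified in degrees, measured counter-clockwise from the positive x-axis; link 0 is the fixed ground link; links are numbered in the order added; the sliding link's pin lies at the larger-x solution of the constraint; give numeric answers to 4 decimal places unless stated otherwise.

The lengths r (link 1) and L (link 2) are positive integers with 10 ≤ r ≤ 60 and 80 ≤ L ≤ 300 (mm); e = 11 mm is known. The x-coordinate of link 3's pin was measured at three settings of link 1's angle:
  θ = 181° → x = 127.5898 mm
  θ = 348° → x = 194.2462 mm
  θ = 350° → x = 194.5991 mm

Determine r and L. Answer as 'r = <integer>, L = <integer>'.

constraint per measurement: (x − r cos θ)² + (r sin θ − e)² = L²
subtracting the θ₁ and θ₂ equations cancels the r² and L² terms:
r = (x₁² − x₂²) / (2[(x₁cos θ₁ + e sin θ₁) − (x₂cos θ₂ + e sin θ₂)]) = 34.0000 → r = 34
L² = (x₁ − r cos θ₁)² + (r sin θ₁ − e)² = 26243.9965 → L = 162.0000 → L = 162
check at θ₃=350°: x = 194.5991 (printed 194.5991) ✓

r = 34, L = 162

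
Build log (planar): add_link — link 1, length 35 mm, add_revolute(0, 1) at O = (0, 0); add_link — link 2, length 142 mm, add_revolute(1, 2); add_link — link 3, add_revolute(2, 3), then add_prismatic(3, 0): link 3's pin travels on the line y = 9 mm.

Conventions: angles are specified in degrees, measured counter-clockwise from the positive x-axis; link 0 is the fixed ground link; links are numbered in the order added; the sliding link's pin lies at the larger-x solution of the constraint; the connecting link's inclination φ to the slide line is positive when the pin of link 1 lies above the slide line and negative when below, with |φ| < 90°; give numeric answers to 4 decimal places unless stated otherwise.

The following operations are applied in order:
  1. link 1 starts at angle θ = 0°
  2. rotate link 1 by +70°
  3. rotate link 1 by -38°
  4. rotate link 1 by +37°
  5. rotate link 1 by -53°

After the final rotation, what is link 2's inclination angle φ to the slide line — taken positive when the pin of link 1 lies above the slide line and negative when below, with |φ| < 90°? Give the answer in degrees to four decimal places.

geometry: r = 35 mm, L = 142 mm, e = 9 mm; θ starts at 0°
rotate link 1 by +70°: θ ← 0° +70° = 70°
rotate link 1 by -38°: θ ← 70° -38° = 32°
rotate link 1 by +37°: θ ← 32° +37° = 69°
rotate link 1 by -53°: θ ← 69° -53° = 16°
h = r sin θ − e = 9.647307 − 9 = 0.647307
sin φ = h / L = 0.647307 / 142 = 0.00455850
φ = arcsin(0.00455850) = 0.261184°

0.2612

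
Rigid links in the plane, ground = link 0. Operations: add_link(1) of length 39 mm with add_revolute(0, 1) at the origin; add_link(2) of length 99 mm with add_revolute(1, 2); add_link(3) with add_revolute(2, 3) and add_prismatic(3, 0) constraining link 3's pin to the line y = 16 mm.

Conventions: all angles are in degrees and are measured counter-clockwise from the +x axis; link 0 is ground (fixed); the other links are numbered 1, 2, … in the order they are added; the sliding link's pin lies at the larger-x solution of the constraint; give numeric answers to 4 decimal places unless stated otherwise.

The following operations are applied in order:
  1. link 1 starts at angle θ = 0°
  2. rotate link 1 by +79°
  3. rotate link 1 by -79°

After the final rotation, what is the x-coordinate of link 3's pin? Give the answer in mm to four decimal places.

geometry: r = 39 mm, L = 99 mm, e = 16 mm; θ starts at 0°
rotate link 1 by +79°: θ ← 0° +79° = 79°
rotate link 1 by -79°: θ ← 79° -79° = 0°
crank pin P = (r cos θ, r sin θ) = (39.000000, 0.000000)
h = r sin θ − e = 0.000000 − 16 = -16.000000
x = r cos θ + √(L² − h²) = 39.000000 + 97.698516 = 136.698516

136.6985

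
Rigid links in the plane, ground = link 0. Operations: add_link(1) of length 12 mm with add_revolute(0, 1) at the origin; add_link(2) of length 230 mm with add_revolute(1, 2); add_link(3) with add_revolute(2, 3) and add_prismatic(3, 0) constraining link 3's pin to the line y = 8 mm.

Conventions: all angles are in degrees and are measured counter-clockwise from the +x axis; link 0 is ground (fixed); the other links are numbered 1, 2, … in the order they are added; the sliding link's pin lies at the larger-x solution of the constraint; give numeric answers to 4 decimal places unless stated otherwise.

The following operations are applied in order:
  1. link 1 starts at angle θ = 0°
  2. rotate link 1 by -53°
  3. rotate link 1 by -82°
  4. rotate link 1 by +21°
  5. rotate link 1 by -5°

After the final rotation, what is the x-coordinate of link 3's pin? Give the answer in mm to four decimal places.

geometry: r = 12 mm, L = 230 mm, e = 8 mm; θ starts at 0°
rotate link 1 by -53°: θ ← 0° -53° = -53°
rotate link 1 by -82°: θ ← -53° -82° = -135°
rotate link 1 by +21°: θ ← -135° +21° = -114°
rotate link 1 by -5°: θ ← -114° -5° = -119°
crank pin P = (r cos θ, r sin θ) = (-5.817715, -10.495436)
h = r sin θ − e = -10.495436 − 8 = -18.495436
x = r cos θ + √(L² − h²) = -5.817715 + 229.255139 = 223.437424

223.4374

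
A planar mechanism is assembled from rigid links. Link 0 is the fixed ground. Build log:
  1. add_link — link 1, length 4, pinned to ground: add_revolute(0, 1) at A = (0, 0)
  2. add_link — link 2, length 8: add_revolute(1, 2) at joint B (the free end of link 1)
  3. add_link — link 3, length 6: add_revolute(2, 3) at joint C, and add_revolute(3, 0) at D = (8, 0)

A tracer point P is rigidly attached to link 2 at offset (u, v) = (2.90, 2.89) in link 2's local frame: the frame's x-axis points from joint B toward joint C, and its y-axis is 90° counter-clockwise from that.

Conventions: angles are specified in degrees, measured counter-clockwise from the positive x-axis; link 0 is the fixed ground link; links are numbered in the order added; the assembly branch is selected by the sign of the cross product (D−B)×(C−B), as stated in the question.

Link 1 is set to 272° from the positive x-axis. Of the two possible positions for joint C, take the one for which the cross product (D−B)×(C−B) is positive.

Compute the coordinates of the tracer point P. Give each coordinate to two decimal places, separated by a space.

A=(0,0), D=(8.00,0)
B = A + 4.00·(cos272°, sin272°) = (0.1396, -3.9976)
|BD| = 8.8185
circle(B,8.00) ∩ circle(D,6.00): a=5.9968, h=5.2951
  candidates: C₊=(3.0845,3.4407) cross=46.695; C₋=(7.8852,-5.9989) cross=-46.695
  branch + wants cross > 0 → take C=(3.0845,3.4407) (cross=46.695)
ex = (C−B)/|BC| = (0.3681,0.9298); ey = (-0.9298,0.3681)
P = B + 2.90·ex + 2.89·ey = (-1.4799,-0.2373)

-1.48 -0.24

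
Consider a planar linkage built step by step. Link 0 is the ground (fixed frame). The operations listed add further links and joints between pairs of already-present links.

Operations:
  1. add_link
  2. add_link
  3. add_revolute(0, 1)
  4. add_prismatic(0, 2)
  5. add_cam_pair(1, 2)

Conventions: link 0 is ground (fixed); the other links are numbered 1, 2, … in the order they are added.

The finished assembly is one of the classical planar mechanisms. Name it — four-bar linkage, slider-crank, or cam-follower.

links: 3 (incl. ground); joints: 1 revolute, 1 prismatic, 1 higher (cam) pair, forming one closed loop
3 links, revolute + prismatic + higher pair in one loop → cam-follower

cam-follower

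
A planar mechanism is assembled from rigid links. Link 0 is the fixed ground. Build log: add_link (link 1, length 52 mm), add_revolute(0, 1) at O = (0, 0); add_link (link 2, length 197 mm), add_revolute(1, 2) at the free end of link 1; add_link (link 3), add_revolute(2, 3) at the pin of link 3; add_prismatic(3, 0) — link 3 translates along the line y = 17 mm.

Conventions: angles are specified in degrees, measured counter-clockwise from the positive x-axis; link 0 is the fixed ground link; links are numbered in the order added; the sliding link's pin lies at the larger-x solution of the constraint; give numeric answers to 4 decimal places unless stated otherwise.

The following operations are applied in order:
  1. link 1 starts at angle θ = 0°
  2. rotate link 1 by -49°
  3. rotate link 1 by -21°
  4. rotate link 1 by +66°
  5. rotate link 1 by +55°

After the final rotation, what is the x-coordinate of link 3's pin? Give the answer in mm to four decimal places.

geometry: r = 52 mm, L = 197 mm, e = 17 mm; θ starts at 0°
rotate link 1 by -49°: θ ← 0° -49° = -49°
rotate link 1 by -21°: θ ← -49° -21° = -70°
rotate link 1 by +66°: θ ← -70° +66° = -4°
rotate link 1 by +55°: θ ← -4° +55° = 51°
crank pin P = (r cos θ, r sin θ) = (32.724660, 40.411590)
h = r sin θ − e = 40.411590 − 17 = 23.411590
x = r cos θ + √(L² − h²) = 32.724660 + 195.603930 = 228.328590

228.3286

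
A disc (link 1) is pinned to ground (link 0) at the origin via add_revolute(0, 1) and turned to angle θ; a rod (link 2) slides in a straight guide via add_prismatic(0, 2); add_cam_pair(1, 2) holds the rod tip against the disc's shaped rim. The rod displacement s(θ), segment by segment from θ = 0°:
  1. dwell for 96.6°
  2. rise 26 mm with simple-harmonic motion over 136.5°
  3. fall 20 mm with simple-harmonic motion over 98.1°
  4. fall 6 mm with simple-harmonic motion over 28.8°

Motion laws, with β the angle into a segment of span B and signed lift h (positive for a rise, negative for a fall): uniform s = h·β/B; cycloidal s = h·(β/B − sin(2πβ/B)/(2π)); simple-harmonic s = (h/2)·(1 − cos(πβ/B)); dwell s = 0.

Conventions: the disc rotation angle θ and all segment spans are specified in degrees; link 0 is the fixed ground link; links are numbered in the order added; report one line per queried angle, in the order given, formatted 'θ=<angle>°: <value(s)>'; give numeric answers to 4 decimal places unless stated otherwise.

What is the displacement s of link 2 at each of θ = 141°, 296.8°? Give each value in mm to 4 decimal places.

segment 1 (0° to 96.6°, dwell): s unchanged at 0.0000
θ = 141° falls in segment 2 (96.6° to 233.1°, simple-harmonic, h = 26): β = 141 − 96.6 = 44.4°, B = 136.5°; Δs = 26/2·(1 − cos(π·0.3253)) = 6.2171; s = 0.0000 + 6.2171 = 6.2171
segment 2 (96.6° to 233.1°, simple-harmonic, h = 26) is passed completely: s = 0.0000 + (26) = 26.0000
θ = 296.8° falls in segment 3 (233.1° to 331.2°, simple-harmonic, h = -20): β = 296.8 − 233.1 = 63.7°, B = 98.1°; Δs = -20/2·(1 − cos(π·0.6493)) = -14.5213; s = 26.0000 − 14.5213 = 11.4787

θ=141°: 6.2171
θ=296.8°: 11.4787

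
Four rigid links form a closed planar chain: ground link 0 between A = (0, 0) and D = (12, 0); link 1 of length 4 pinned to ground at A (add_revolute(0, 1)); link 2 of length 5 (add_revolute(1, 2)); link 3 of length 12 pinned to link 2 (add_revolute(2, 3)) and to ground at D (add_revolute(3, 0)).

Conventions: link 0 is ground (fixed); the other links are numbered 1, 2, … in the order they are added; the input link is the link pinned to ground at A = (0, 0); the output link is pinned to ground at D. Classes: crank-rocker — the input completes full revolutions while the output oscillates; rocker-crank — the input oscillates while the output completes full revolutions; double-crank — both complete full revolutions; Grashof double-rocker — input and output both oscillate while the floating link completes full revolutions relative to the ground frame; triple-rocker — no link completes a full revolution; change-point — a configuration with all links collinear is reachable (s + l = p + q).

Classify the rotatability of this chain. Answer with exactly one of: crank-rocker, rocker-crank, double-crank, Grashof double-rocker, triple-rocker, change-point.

lengths: ground=12, input=4, coupler=5, output=12
sorted: s=4 (shortest), l=12 (longest), p+q=17
s + l = 16 vs p + q = 17
s + l < p + q (Grashof) with shortest = input link → crank-rocker

crank-rocker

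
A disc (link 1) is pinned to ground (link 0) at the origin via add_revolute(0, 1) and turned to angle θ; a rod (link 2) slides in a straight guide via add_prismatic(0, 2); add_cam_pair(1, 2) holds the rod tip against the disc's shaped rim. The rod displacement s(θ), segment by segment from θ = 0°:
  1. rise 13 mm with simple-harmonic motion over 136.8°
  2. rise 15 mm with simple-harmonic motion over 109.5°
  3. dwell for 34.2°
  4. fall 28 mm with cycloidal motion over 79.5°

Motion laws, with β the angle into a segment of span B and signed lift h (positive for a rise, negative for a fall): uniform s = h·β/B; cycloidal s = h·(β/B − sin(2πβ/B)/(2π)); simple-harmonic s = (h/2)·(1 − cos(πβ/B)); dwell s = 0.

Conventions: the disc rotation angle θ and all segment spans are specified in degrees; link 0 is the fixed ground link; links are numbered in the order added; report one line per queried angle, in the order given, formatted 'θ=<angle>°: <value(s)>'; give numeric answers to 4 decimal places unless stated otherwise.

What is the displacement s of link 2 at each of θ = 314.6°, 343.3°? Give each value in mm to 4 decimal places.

segment 1 (0° to 136.8°, simple-harmonic, h = 13) is passed completely: s = 0.0000 + (13) = 13.0000
segment 2 (136.8° to 246.3°, simple-harmonic, h = 15) is passed completely: s = 13.0000 + (15) = 28.0000
segment 3 (246.3° to 280.5°, dwell): s unchanged at 28.0000
θ = 314.6° falls in segment 4 (280.5° to 360°, cycloidal, h = -28): β = 314.6 − 280.5 = 34.1°, B = 79.5°; Δs = -28·(0.4289 − sin(2π·0.4289)/(2π)) = -10.0856; s = 28.0000 − 10.0856 = 17.9144
θ = 343.3° falls in segment 4 (280.5° to 360°, cycloidal, h = -28): β = 343.3 − 280.5 = 62.8°, B = 79.5°; Δs = -28·(0.7899 − sin(2π·0.7899)/(2π)) = -26.4350; s = 28.0000 − 26.4350 = 1.5650

θ=314.6°: 17.9144
θ=343.3°: 1.5650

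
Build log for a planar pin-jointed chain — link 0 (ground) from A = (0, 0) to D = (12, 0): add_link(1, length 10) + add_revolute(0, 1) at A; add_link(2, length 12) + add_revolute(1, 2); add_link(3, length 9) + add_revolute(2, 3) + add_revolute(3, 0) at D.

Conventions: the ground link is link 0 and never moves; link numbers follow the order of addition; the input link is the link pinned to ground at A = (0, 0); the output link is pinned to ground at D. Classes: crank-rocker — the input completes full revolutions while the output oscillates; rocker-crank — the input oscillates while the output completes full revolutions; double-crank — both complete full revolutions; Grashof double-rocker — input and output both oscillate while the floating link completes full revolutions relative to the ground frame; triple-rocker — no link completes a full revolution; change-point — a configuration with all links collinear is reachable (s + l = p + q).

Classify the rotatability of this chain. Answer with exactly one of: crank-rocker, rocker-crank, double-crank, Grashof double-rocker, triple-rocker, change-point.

lengths: ground=12, input=10, coupler=12, output=9
sorted: s=9 (shortest), l=12 (longest), p+q=22
s + l = 21 vs p + q = 22
s + l < p + q (Grashof) with shortest = output link → rocker-crank

rocker-crank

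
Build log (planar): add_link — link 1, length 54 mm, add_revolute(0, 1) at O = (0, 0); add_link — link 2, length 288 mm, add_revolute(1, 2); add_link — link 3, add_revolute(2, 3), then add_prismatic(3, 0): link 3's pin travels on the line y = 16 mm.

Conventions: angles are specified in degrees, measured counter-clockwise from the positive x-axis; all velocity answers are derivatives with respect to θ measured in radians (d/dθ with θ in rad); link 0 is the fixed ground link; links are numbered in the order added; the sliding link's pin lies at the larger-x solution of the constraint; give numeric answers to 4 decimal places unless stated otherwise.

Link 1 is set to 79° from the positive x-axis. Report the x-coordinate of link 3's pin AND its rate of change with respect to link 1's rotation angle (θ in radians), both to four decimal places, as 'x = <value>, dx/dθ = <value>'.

geometry: r = 54 mm, L = 288 mm, e = 16 mm
crank pin P = (r cos θ, r sin θ) = (10.303686, 53.007868)
h = r sin θ − e = 53.007868 − 16 = 37.007868
x = r cos θ + √(L² − h²) = 10.303686 + 285.612356 = 295.916041
dx/dθ = −r sin θ − h·r cos θ/√(L² − h²) (θ in radians; h = 37.007868) = -54.342955

x = 295.9160, dx/dθ = -54.3430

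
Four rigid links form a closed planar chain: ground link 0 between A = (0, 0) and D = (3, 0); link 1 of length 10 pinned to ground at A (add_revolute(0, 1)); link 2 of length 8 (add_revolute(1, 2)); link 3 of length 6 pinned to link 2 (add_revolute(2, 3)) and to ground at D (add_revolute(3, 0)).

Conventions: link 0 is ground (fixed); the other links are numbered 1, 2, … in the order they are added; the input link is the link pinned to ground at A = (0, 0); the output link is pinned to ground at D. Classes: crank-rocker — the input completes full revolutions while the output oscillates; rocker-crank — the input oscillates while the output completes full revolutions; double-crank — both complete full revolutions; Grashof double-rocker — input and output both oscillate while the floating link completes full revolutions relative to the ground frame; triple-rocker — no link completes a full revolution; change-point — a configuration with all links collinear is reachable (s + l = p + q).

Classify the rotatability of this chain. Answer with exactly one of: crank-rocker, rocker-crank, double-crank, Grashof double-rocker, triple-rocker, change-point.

lengths: ground=3, input=10, coupler=8, output=6
sorted: s=3 (shortest), l=10 (longest), p+q=14
s + l = 13 vs p + q = 14
s + l < p + q (Grashof) with shortest = ground link → double-crank

double-crank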